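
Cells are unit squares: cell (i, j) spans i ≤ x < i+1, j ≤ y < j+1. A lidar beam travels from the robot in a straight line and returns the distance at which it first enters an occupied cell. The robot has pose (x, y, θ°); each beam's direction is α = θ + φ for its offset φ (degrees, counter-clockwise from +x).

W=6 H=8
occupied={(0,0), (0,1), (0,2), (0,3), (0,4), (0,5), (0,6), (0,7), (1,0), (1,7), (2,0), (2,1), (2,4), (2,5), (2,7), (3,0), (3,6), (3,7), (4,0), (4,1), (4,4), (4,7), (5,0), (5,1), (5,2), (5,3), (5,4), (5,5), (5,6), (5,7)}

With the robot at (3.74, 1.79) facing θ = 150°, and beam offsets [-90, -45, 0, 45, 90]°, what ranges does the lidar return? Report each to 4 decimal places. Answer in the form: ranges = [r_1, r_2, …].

ranges = [2.5200, 2.8591, 3.1639, 0.7661, 0.9122]

beam 1: φ=-90°, α=60°
  d=(0.5000,0.8660)  start (3,1)  tX=0.5200 tY=0.2425  stride 1/|dx|=2.0000 1/|dy|=1.1547
    cross y-line → (3,2), t=0.2425
    cross x-line → (4,2), t=0.5200
    cross y-line → (4,3), t=1.3972
    cross x-line → (5,3), t=2.5200 (wall)
  → r_1 = 2.5200
beam 2: φ=-45°, α=105°
  d=(-0.2588,0.9659)  start (3,1)  tX=2.8591 tY=0.2174  stride 1/|dx|=3.8637 1/|dy|=1.0353
    cross y-line → (3,2), t=0.2174
    cross y-line → (3,3), t=1.2527
    cross y-line → (3,4), t=2.2880
    cross x-line → (2,4), t=2.8591 (wall)
  → r_2 = 2.8591
beam 3: φ=0°, α=150°
  d=(-0.8660,0.5000)  start (3,1)  tX=0.8545 tY=0.4200  stride 1/|dx|=1.1547 1/|dy|=2.0000
    cross y-line → (3,2), t=0.4200
    cross x-line → (2,2), t=0.8545
    cross x-line → (1,2), t=2.0092
    cross y-line → (1,3), t=2.4200
    cross x-line → (0,3), t=3.1639 (wall)
  → r_3 = 3.1639
beam 4: φ=45°, α=195°
  d=(-0.9659,-0.2588)  start (3,1)  tX=0.7661 tY=3.0523  stride 1/|dx|=1.0353 1/|dy|=3.8637
    cross x-line → (2,1), t=0.7661 (wall)
  → r_4 = 0.7661
beam 5: φ=90°, α=240°
  d=(-0.5000,-0.8660)  start (3,1)  tX=1.4800 tY=0.9122  stride 1/|dx|=2.0000 1/|dy|=1.1547
    cross y-line → (3,0), t=0.9122 (wall)
  → r_5 = 0.9122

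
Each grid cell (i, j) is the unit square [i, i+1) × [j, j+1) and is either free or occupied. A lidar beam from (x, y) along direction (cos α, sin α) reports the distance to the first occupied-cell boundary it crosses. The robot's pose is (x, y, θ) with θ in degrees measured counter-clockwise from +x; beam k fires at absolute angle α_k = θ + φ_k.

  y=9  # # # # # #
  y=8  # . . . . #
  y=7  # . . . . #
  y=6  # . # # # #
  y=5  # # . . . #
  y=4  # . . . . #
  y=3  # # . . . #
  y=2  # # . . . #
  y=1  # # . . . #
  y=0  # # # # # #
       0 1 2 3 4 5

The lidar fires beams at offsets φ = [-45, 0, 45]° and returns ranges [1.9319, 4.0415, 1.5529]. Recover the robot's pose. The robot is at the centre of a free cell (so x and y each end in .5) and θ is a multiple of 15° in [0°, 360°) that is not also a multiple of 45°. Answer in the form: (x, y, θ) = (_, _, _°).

(x, y, θ) = (4.5, 8.5, 210°)

The pose lattice has 25·16 = 400 candidates. Test each by forward raycasting.
  (4.5, 3.5, 255°): beam 1 = 2.8868 ≠ 1.9319 ✗
  (1.5, 7.5, 105°): beam 1 = 1.7321 ≠ 1.9319 ✗
  (2.5, 8.5, 345°): beam 1 = 1.7321 ≠ 1.9319 ✗
  (4.5, 1.5, 30°): beam 1 = 0.5176 ≠ 1.9319 ✗
  (3.5, 2.5, 210°): beam 1 = 1.5529 ≠ 1.9319 ✗
  …
  (4.5, 8.5, 210°): r_1=1.9319, r_2=4.0415, r_3=1.5529 — all match ✓
No second candidate reproduces the full scan.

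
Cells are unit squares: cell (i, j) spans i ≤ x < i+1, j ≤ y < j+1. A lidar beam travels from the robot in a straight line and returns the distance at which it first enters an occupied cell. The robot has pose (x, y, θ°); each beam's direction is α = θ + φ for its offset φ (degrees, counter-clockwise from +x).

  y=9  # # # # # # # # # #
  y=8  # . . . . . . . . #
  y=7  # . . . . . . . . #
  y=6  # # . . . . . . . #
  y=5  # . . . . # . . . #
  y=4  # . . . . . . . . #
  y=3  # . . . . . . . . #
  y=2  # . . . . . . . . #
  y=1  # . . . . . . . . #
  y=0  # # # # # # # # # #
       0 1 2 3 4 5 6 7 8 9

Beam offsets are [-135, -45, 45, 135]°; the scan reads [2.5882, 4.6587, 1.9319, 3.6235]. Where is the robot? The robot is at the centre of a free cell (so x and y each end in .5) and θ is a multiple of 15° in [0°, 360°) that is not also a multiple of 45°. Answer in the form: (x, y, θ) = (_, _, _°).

(x, y, θ) = (4.5, 3.5, 30°)

Enumerate (i+0.5, j+0.5, θ) over the 62 free cells and 16 admissible headings. For each, cast all 4 beams and compare to the given ranges.
  (5.5, 7.5, 75°): beam 1 = 7.0000 ≠ 2.5882 ✗
  (6.5, 4.5, 255°): beam 1 = 1.0000 ≠ 2.5882 ✗
  (2.5, 8.5, 150°): beam 1 = 1.9319 ≠ 2.5882 ✗
  (6.5, 3.5, 285°): beam 1 = 5.1962 ≠ 2.5882 ✗
  …
  (4.5, 3.5, 30°): r_1=2.5882, r_2=4.6587, r_3=1.9319, r_4=3.6235 — all match ✓
Only this pose fits every beam.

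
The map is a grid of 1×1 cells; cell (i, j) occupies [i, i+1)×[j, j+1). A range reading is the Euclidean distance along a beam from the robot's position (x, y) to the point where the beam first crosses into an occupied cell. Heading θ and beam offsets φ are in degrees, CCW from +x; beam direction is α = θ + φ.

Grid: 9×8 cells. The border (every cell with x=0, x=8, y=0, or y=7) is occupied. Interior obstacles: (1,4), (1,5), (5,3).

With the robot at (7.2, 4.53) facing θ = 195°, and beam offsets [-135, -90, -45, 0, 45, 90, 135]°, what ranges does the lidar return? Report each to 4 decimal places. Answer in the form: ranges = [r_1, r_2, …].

beam 1: φ=-135°, α=60°
  direction (0.5000, 0.8660); cell (7,4); t to first gridline: x 1.6000, y 0.5427 (then +2.0000 / +1.1547)
    (7,5) via y @ 0.5427
    (8,5) via x @ 1.6000  # hit
  → r_1 = 1.6000
beam 2: φ=-90°, α=105°
  direction (-0.2588, 0.9659); cell (7,4); t to first gridline: x 0.7727, y 0.4866 (then +3.8637 / +1.0353)
    (7,5) via y @ 0.4866
    (6,5) via x @ 0.7727
    (6,6) via y @ 1.5219
    (6,7) via y @ 2.5571  # hit
  → r_2 = 2.5571
beam 3: φ=-45°, α=150°
  direction (-0.8660, 0.5000); cell (7,4); t to first gridline: x 0.2309, y 0.9400 (then +1.1547 / +2.0000)
    (6,4) via x @ 0.2309
    (6,5) via y @ 0.9400
    (5,5) via x @ 1.3856
    (4,5) via x @ 2.5403
    (4,6) via y @ 2.9400
    (3,6) via x @ 3.6950
    (2,6) via x @ 4.8497
    (2,7) via y @ 4.9400  # hit
  → r_3 = 4.9400
beam 4: φ=0°, α=195°
  direction (-0.9659, -0.2588); cell (7,4); t to first gridline: x 0.2071, y 2.0478 (then +1.0353 / +3.8637)
    (6,4) via x @ 0.2071
    (5,4) via x @ 1.2423
    (5,3) via y @ 2.0478  # hit
  → r_4 = 2.0478
beam 5: φ=45°, α=240°
  direction (-0.5000, -0.8660); cell (7,4); t to first gridline: x 0.4000, y 0.6120 (then +2.0000 / +1.1547)
    (6,4) via x @ 0.4000
    (6,3) via y @ 0.6120
    (6,2) via y @ 1.7667
    (5,2) via x @ 2.4000
    (5,1) via y @ 2.9214
    (5,0) via y @ 4.0761  # hit
  → r_5 = 4.0761
beam 6: φ=90°, α=285°
  direction (0.2588, -0.9659); cell (7,4); t to first gridline: x 3.0910, y 0.5487 (then +3.8637 / +1.0353)
    (7,3) via y @ 0.5487
    (7,2) via y @ 1.5840
    (7,1) via y @ 2.6192
    (8,1) via x @ 3.0910  # hit
  → r_6 = 3.0910
beam 7: φ=135°, α=330°
  direction (0.8660, -0.5000); cell (7,4); t to first gridline: x 0.9238, y 1.0600 (then +1.1547 / +2.0000)
    (8,4) via x @ 0.9238  # hit
  → r_7 = 0.9238

ranges = [1.6000, 2.5571, 4.9400, 2.0478, 4.0761, 3.0910, 0.9238]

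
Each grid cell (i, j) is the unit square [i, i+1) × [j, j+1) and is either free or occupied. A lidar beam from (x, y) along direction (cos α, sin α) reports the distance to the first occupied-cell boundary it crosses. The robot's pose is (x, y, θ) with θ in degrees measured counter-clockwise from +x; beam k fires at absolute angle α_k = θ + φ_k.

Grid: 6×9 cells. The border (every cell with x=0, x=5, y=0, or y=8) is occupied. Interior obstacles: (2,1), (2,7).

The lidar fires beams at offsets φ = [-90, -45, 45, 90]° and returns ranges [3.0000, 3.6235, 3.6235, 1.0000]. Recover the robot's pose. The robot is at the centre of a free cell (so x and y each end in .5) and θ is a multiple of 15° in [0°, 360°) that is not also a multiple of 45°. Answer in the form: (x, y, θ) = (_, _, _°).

Candidates: 26 free-cell centres × 16 headings = 416 poses. Raycast each; keep the one whose scan matches to 4 dp.
  (1.5, 1.5, 120°): beam 1 = 0.5774 ≠ 3.0000 ✗
  (4.5, 4.5, 165°): beam 1 = 1.9319 ≠ 3.0000 ✗
  (1.5, 2.5, 105°): beam 1 = 3.6235 ≠ 3.0000 ✗
  (1.5, 5.5, 195°): beam 1 = 1.9319 ≠ 3.0000 ✗
  (1.5, 1.5, 60°): beam 1 = 0.5774 ≠ 3.0000 ✗
  …
  (4.5, 4.5, 210°): r_1=3.0000, r_2=3.6235, r_3=3.6235, r_4=1.0000 — all match ✓
No second candidate reproduces the full scan.

(x, y, θ) = (4.5, 4.5, 210°)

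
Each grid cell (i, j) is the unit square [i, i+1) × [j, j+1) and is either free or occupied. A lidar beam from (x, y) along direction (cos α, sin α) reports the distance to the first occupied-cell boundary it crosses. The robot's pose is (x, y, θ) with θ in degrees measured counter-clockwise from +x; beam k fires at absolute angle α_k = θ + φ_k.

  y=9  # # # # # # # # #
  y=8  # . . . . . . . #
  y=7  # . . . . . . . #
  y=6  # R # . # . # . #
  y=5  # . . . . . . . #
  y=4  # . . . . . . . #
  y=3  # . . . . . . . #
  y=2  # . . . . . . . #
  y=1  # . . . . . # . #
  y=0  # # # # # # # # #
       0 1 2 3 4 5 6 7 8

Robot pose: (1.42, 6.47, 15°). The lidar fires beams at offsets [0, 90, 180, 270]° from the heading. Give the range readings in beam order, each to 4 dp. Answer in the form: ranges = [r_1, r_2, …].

beam 1: φ=0°, α=15°
  d=(0.9659,0.2588)  start (1,6)  tX=0.6005 tY=2.0478  stride 1/|dx|=1.0353 1/|dy|=3.8637
    cross x-line → (2,6), t=0.6005 (wall)
  → r_1 = 0.6005
beam 2: φ=90°, α=105°
  d=(-0.2588,0.9659)  start (1,6)  tX=1.6228 tY=0.5487  stride 1/|dx|=3.8637 1/|dy|=1.0353
    cross y-line → (1,7), t=0.5487
    cross y-line → (1,8), t=1.5840
    cross x-line → (0,8), t=1.6228 (wall)
  → r_2 = 1.6228
beam 3: φ=180°, α=195°
  d=(-0.9659,-0.2588)  start (1,6)  tX=0.4348 tY=1.8159  stride 1/|dx|=1.0353 1/|dy|=3.8637
    cross x-line → (0,6), t=0.4348 (wall)
  → r_3 = 0.4348
beam 4: φ=270°, α=285°
  d=(0.2588,-0.9659)  start (1,6)  tX=2.2409 tY=0.4866  stride 1/|dx|=3.8637 1/|dy|=1.0353
    cross y-line → (1,5), t=0.4866
    cross y-line → (1,4), t=1.5219
    cross x-line → (2,4), t=2.2409
    cross y-line → (2,3), t=2.5571
    cross y-line → (2,2), t=3.5924
    cross y-line → (2,1), t=4.6277
    cross y-line → (2,0), t=5.6630 (wall)
  → r_4 = 5.6630

ranges = [0.6005, 1.6228, 0.4348, 5.6630]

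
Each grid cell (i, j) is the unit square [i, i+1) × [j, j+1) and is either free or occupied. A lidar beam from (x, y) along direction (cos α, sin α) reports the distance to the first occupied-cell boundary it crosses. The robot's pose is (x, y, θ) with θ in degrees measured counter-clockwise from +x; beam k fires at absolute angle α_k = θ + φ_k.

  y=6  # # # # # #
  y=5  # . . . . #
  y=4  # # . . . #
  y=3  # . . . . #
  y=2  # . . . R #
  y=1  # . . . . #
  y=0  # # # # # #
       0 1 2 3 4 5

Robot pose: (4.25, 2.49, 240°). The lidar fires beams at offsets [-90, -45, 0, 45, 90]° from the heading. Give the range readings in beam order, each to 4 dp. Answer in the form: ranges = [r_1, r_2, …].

ranges = [3.0200, 3.3646, 1.7205, 1.5426, 0.8660]

beam 1: φ=-90°, α=150°
  direction (-0.8660, 0.5000); cell (4,2); t to first gridline: x 0.2887, y 1.0200 (then +1.1547 / +2.0000)
    (3,2) via x @ 0.2887
    (3,3) via y @ 1.0200
    (2,3) via x @ 1.4434
    (1,3) via x @ 2.5981
    (1,4) via y @ 3.0200  # hit
  → r_1 = 3.0200
beam 2: φ=-45°, α=195°
  direction (-0.9659, -0.2588); cell (4,2); t to first gridline: x 0.2588, y 1.8932 (then +1.0353 / +3.8637)
    (3,2) via x @ 0.2588
    (2,2) via x @ 1.2941
    (2,1) via y @ 1.8932
    (1,1) via x @ 2.3294
    (0,1) via x @ 3.3646  # hit
  → r_2 = 3.3646
beam 3: φ=0°, α=240°
  direction (-0.5000, -0.8660); cell (4,2); t to first gridline: x 0.5000, y 0.5658 (then +2.0000 / +1.1547)
    (3,2) via x @ 0.5000
    (3,1) via y @ 0.5658
    (3,0) via y @ 1.7205  # hit
  → r_3 = 1.7205
beam 4: φ=45°, α=285°
  direction (0.2588, -0.9659); cell (4,2); t to first gridline: x 2.8978, y 0.5073 (then +3.8637 / +1.0353)
    (4,1) via y @ 0.5073
    (4,0) via y @ 1.5426  # hit
  → r_4 = 1.5426
beam 5: φ=90°, α=330°
  direction (0.8660, -0.5000); cell (4,2); t to first gridline: x 0.8660, y 0.9800 (then +1.1547 / +2.0000)
    (5,2) via x @ 0.8660  # hit
  → r_5 = 0.8660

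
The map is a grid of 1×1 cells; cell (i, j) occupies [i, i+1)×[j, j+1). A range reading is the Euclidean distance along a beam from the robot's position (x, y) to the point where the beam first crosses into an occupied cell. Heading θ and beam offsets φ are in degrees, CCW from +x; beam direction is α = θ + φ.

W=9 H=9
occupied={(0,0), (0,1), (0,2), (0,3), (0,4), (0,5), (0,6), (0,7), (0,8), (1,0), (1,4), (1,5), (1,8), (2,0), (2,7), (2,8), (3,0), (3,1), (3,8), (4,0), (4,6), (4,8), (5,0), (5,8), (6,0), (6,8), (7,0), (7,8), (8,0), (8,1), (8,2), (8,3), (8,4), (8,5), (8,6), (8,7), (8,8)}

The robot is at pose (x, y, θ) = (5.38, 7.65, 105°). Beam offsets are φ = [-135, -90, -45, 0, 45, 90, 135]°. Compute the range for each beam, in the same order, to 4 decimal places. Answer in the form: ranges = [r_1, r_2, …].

ranges = [3.0253, 1.3523, 0.4041, 0.3623, 0.7000, 2.4640, 0.7600]

beam 1: φ=-135°, α=330°
  direction (0.8660, -0.5000); cell (5,7); t to first gridline: x 0.7159, y 1.3000 (then +1.1547 / +2.0000)
    (6,7) via x @ 0.7159
    (6,6) via y @ 1.3000
    (7,6) via x @ 1.8706
    (8,6) via x @ 3.0253  # hit
  → r_1 = 3.0253
beam 2: φ=-90°, α=15°
  direction (0.9659, 0.2588); cell (5,7); t to first gridline: x 0.6419, y 1.3523 (then +1.0353 / +3.8637)
    (6,7) via x @ 0.6419
    (6,8) via y @ 1.3523  # hit
  → r_2 = 1.3523
beam 3: φ=-45°, α=60°
  direction (0.5000, 0.8660); cell (5,7); t to first gridline: x 1.2400, y 0.4041 (then +2.0000 / +1.1547)
    (5,8) via y @ 0.4041  # hit
  → r_3 = 0.4041
beam 4: φ=0°, α=105°
  direction (-0.2588, 0.9659); cell (5,7); t to first gridline: x 1.4682, y 0.3623 (then +3.8637 / +1.0353)
    (5,8) via y @ 0.3623  # hit
  → r_4 = 0.3623
beam 5: φ=45°, α=150°
  direction (-0.8660, 0.5000); cell (5,7); t to first gridline: x 0.4388, y 0.7000 (then +1.1547 / +2.0000)
    (4,7) via x @ 0.4388
    (4,8) via y @ 0.7000  # hit
  → r_5 = 0.7000
beam 6: φ=90°, α=195°
  direction (-0.9659, -0.2588); cell (5,7); t to first gridline: x 0.3934, y 2.5114 (then +1.0353 / +3.8637)
    (4,7) via x @ 0.3934
    (3,7) via x @ 1.4287
    (2,7) via x @ 2.4640  # hit
  → r_6 = 2.4640
beam 7: φ=135°, α=240°
  direction (-0.5000, -0.8660); cell (5,7); t to first gridline: x 0.7600, y 0.7506 (then +2.0000 / +1.1547)
    (5,6) via y @ 0.7506
    (4,6) via x @ 0.7600  # hit
  → r_7 = 0.7600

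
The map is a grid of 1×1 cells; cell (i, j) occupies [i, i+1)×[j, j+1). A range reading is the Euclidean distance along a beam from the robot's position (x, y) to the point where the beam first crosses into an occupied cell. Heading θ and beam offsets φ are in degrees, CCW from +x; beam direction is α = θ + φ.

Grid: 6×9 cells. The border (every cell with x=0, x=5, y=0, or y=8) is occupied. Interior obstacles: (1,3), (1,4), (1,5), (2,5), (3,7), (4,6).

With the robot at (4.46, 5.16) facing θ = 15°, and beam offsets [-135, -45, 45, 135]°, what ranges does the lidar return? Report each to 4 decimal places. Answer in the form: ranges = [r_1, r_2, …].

ranges = [4.8036, 0.6235, 0.9699, 3.9953]

beam 1: φ=-135°, α=240°
  cosα=-0.5000 sinα=-0.8660 | (4,5) | tMaxX 0.9200 tMaxY 0.1848 | tΔX 2.0000 tΔY 1.1547
    t=0.1848 [y] (4,4)
    t=0.9200 [x] (3,4)
    t=1.3395 [y] (3,3)
    t=2.4942 [y] (3,2)
    t=2.9200 [x] (2,2)
    t=3.6489 [y] (2,1)
    t=4.8036 [y] (2,0) — stop
  → r_1 = 4.8036
beam 2: φ=-45°, α=330°
  cosα=0.8660 sinα=-0.5000 | (4,5) | tMaxX 0.6235 tMaxY 0.3200 | tΔX 1.1547 tΔY 2.0000
    t=0.3200 [y] (4,4)
    t=0.6235 [x] (5,4) — stop
  → r_2 = 0.6235
beam 3: φ=45°, α=60°
  cosα=0.5000 sinα=0.8660 | (4,5) | tMaxX 1.0800 tMaxY 0.9699 | tΔX 2.0000 tΔY 1.1547
    t=0.9699 [y] (4,6) — stop
  → r_3 = 0.9699
beam 4: φ=135°, α=150°
  cosα=-0.8660 sinα=0.5000 | (4,5) | tMaxX 0.5312 tMaxY 1.6800 | tΔX 1.1547 tΔY 2.0000
    t=0.5312 [x] (3,5)
    t=1.6800 [y] (3,6)
    t=1.6859 [x] (2,6)
    t=2.8406 [x] (1,6)
    t=3.6800 [y] (1,7)
    t=3.9953 [x] (0,7) — stop
  → r_4 = 3.9953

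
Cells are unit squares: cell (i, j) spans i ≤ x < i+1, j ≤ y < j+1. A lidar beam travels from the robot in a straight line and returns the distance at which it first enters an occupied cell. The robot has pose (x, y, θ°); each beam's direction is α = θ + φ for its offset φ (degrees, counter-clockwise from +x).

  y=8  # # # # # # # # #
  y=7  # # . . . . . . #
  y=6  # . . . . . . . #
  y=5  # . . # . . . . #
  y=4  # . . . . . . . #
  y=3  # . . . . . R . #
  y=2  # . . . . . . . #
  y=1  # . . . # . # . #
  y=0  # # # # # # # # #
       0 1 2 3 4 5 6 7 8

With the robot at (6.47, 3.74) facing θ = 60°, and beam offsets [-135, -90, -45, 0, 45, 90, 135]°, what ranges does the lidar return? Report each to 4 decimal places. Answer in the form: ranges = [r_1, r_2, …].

beam 1: φ=-135°, α=285°
  d=(0.2588,-0.9659)  start (6,3)  tX=2.0478 tY=0.7661  stride 1/|dx|=3.8637 1/|dy|=1.0353
    cross y-line → (6,2), t=0.7661
    cross y-line → (6,1), t=1.8014 (wall)
  → r_1 = 1.8014
beam 2: φ=-90°, α=330°
  d=(0.8660,-0.5000)  start (6,3)  tX=0.6120 tY=1.4800  stride 1/|dx|=1.1547 1/|dy|=2.0000
    cross x-line → (7,3), t=0.6120
    cross y-line → (7,2), t=1.4800
    cross x-line → (8,2), t=1.7667 (wall)
  → r_2 = 1.7667
beam 3: φ=-45°, α=15°
  d=(0.9659,0.2588)  start (6,3)  tX=0.5487 tY=1.0046  stride 1/|dx|=1.0353 1/|dy|=3.8637
    cross x-line → (7,3), t=0.5487
    cross y-line → (7,4), t=1.0046
    cross x-line → (8,4), t=1.5840 (wall)
  → r_3 = 1.5840
beam 4: φ=0°, α=60°
  d=(0.5000,0.8660)  start (6,3)  tX=1.0600 tY=0.3002  stride 1/|dx|=2.0000 1/|dy|=1.1547
    cross y-line → (6,4), t=0.3002
    cross x-line → (7,4), t=1.0600
    cross y-line → (7,5), t=1.4549
    cross y-line → (7,6), t=2.6096
    cross x-line → (8,6), t=3.0600 (wall)
  → r_4 = 3.0600
beam 5: φ=45°, α=105°
  d=(-0.2588,0.9659)  start (6,3)  tX=1.8159 tY=0.2692  stride 1/|dx|=3.8637 1/|dy|=1.0353
    cross y-line → (6,4), t=0.2692
    cross y-line → (6,5), t=1.3044
    cross x-line → (5,5), t=1.8159
    cross y-line → (5,6), t=2.3397
    cross y-line → (5,7), t=3.3750
    cross y-line → (5,8), t=4.4103 (wall)
  → r_5 = 4.4103
beam 6: φ=90°, α=150°
  d=(-0.8660,0.5000)  start (6,3)  tX=0.5427 tY=0.5200  stride 1/|dx|=1.1547 1/|dy|=2.0000
    cross y-line → (6,4), t=0.5200
    cross x-line → (5,4), t=0.5427
    cross x-line → (4,4), t=1.6974
    cross y-line → (4,5), t=2.5200
    cross x-line → (3,5), t=2.8521 (wall)
  → r_6 = 2.8521
beam 7: φ=135°, α=195°
  d=(-0.9659,-0.2588)  start (6,3)  tX=0.4866 tY=2.8591  stride 1/|dx|=1.0353 1/|dy|=3.8637
    cross x-line → (5,3), t=0.4866
    cross x-line → (4,3), t=1.5219
    cross x-line → (3,3), t=2.5571
    cross y-line → (3,2), t=2.8591
    cross x-line → (2,2), t=3.5924
    cross x-line → (1,2), t=4.6277
    cross x-line → (0,2), t=5.6630 (wall)
  → r_7 = 5.6630

ranges = [1.8014, 1.7667, 1.5840, 3.0600, 4.4103, 2.8521, 5.6630]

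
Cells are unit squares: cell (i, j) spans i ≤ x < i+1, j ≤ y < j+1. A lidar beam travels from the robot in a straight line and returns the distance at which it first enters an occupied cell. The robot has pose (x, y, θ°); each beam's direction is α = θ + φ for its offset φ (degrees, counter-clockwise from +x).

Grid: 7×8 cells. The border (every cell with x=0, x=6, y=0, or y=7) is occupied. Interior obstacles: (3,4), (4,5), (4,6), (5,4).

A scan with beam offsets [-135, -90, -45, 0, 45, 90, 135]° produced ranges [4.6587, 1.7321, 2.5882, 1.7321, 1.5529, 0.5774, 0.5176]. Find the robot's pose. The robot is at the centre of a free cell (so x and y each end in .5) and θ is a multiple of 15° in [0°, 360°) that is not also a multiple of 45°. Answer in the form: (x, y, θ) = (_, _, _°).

(x, y, θ) = (1.5, 5.5, 60°)

Candidates: 26 free-cell centres × 16 headings = 416 poses. Raycast each; keep the one whose scan matches to 4 dp.
  (3.5, 2.5, 285°): beam 1 = 2.8868 ≠ 4.6587 ✗
  (2.5, 5.5, 345°): beam 1 = 1.7321 ≠ 4.6587 ✗
  (2.5, 3.5, 210°): beam 1 = 3.6235 ≠ 4.6587 ✗
  (3.5, 5.5, 345°): beam 1 = 2.8868 ≠ 4.6587 ✗
  (2.5, 5.5, 75°): beam 1 = 1.0000 ≠ 4.6587 ✗
  …
  (1.5, 5.5, 60°): r_1=4.6587, r_2=1.7321, r_3=2.5882, r_4=1.7321, r_5=1.5529, r_6=0.5774, r_7=0.5176 — all match ✓
Only this pose fits every beam.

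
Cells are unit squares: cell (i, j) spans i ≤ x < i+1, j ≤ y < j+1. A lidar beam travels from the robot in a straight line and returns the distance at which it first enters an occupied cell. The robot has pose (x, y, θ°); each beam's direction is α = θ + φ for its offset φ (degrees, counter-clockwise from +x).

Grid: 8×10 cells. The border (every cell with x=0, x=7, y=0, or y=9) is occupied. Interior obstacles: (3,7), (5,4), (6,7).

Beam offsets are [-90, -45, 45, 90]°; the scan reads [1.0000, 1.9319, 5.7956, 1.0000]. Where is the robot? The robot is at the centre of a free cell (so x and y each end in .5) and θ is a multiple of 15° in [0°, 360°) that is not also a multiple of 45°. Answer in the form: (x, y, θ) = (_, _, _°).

Enumerate (i+0.5, j+0.5, θ) over the 45 free cells and 16 admissible headings. For each, cast all 4 beams and compare to the given ranges.
  (2.5, 6.5, 15°): beam 1 = 5.6940 ≠ 1.0000 ✗
  (6.5, 3.5, 210°): beam 2 = 5.6940 ≠ 1.9319 ✗
  (4.5, 4.5, 195°): beam 1 = 2.5882 ≠ 1.0000 ✗
  …
  (5.5, 8.5, 240°): r_1=1.0000, r_2=1.9319, r_3=5.7956, r_4=1.0000 — all match ✓
Unique over the lattice → pose = (5.5, 8.5, 240°).

(x, y, θ) = (5.5, 8.5, 240°)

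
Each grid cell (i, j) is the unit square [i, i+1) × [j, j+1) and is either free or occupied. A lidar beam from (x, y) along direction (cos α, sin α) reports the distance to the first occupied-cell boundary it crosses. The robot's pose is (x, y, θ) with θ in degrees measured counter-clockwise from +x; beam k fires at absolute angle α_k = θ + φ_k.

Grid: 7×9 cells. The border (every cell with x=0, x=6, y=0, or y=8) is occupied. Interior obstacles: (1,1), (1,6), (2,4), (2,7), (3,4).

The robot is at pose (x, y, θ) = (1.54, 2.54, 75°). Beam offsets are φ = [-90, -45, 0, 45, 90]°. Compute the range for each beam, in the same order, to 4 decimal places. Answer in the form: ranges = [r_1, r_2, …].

ranges = [4.6173, 5.1500, 1.7773, 1.0800, 0.5590]

beam 1: φ=-90°, α=345°
  d=(0.9659,-0.2588)  start (1,2)  tX=0.4762 tY=2.0864  stride 1/|dx|=1.0353 1/|dy|=3.8637
    cross x-line → (2,2), t=0.4762
    cross x-line → (3,2), t=1.5115
    cross y-line → (3,1), t=2.0864
    cross x-line → (4,1), t=2.5468
    cross x-line → (5,1), t=3.5821
    cross x-line → (6,1), t=4.6173 (wall)
  → r_1 = 4.6173
beam 2: φ=-45°, α=30°
  d=(0.8660,0.5000)  start (1,2)  tX=0.5312 tY=0.9200  stride 1/|dx|=1.1547 1/|dy|=2.0000
    cross x-line → (2,2), t=0.5312
    cross y-line → (2,3), t=0.9200
    cross x-line → (3,3), t=1.6859
    cross x-line → (4,3), t=2.8406
    cross y-line → (4,4), t=2.9200
    cross x-line → (5,4), t=3.9953
    cross y-line → (5,5), t=4.9200
    cross x-line → (6,5), t=5.1500 (wall)
  → r_2 = 5.1500
beam 3: φ=0°, α=75°
  d=(0.2588,0.9659)  start (1,2)  tX=1.7773 tY=0.4762  stride 1/|dx|=3.8637 1/|dy|=1.0353
    cross y-line → (1,3), t=0.4762
    cross y-line → (1,4), t=1.5115
    cross x-line → (2,4), t=1.7773 (wall)
  → r_3 = 1.7773
beam 4: φ=45°, α=120°
  d=(-0.5000,0.8660)  start (1,2)  tX=1.0800 tY=0.5312  stride 1/|dx|=2.0000 1/|dy|=1.1547
    cross y-line → (1,3), t=0.5312
    cross x-line → (0,3), t=1.0800 (wall)
  → r_4 = 1.0800
beam 5: φ=90°, α=165°
  d=(-0.9659,0.2588)  start (1,2)  tX=0.5590 tY=1.7773  stride 1/|dx|=1.0353 1/|dy|=3.8637
    cross x-line → (0,2), t=0.5590 (wall)
  → r_5 = 0.5590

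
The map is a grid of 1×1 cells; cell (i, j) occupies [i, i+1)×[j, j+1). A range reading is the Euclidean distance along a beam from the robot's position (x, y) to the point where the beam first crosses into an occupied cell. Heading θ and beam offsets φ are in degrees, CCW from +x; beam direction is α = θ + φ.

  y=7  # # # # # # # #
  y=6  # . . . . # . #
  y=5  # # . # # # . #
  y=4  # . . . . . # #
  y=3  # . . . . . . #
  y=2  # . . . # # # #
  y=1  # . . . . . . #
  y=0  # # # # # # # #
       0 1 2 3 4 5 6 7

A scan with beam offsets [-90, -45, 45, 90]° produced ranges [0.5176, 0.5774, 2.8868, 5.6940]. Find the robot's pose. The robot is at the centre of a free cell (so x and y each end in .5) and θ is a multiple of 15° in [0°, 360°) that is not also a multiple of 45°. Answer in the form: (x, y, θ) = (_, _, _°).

(x, y, θ) = (1.5, 1.5, 345°)

Enumerate (i+0.5, j+0.5, θ) over the 27 free cells and 16 admissible headings. For each, cast all 4 beams and compare to the given ranges.
  (5.5, 1.5, 210°): beam 1 = 0.5774 ≠ 0.5176 ✗
  (6.5, 5.5, 15°): beam 3 = 1.0000 ≠ 2.8868 ✗
  (3.5, 4.5, 105°): beam 1 = 1.9319 ≠ 0.5176 ✗
  (1.5, 1.5, 300°): beam 1 = 0.5774 ≠ 0.5176 ✗
  …
  (1.5, 1.5, 345°): r_1=0.5176, r_2=0.5774, r_3=2.8868, r_4=5.6940 — all match ✓
Unique over the lattice → pose = (1.5, 1.5, 345°).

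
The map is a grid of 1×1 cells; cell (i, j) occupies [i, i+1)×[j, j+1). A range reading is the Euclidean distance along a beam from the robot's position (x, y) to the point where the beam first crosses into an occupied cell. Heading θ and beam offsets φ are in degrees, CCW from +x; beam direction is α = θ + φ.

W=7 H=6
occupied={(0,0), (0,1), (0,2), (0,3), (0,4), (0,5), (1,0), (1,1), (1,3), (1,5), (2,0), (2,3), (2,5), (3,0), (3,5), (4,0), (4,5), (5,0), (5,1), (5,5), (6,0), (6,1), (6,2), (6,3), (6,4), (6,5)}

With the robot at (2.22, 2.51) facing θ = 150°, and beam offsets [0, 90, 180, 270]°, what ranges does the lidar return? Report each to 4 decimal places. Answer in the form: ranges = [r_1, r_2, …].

ranges = [0.9800, 0.5889, 3.0200, 0.5658]

beam 1: φ=0°, α=150°
  direction (-0.8660, 0.5000); cell (2,2); t to first gridline: x 0.2540, y 0.9800 (then +1.1547 / +2.0000)
    (1,2) via x @ 0.2540
    (1,3) via y @ 0.9800  # hit
  → r_1 = 0.9800
beam 2: φ=90°, α=240°
  direction (-0.5000, -0.8660); cell (2,2); t to first gridline: x 0.4400, y 0.5889 (then +2.0000 / +1.1547)
    (1,2) via x @ 0.4400
    (1,1) via y @ 0.5889  # hit
  → r_2 = 0.5889
beam 3: φ=180°, α=330°
  direction (0.8660, -0.5000); cell (2,2); t to first gridline: x 0.9007, y 1.0200 (then +1.1547 / +2.0000)
    (3,2) via x @ 0.9007
    (3,1) via y @ 1.0200
    (4,1) via x @ 2.0554
    (4,0) via y @ 3.0200  # hit
  → r_3 = 3.0200
beam 4: φ=270°, α=60°
  direction (0.5000, 0.8660); cell (2,2); t to first gridline: x 1.5600, y 0.5658 (then +2.0000 / +1.1547)
    (2,3) via y @ 0.5658  # hit
  → r_4 = 0.5658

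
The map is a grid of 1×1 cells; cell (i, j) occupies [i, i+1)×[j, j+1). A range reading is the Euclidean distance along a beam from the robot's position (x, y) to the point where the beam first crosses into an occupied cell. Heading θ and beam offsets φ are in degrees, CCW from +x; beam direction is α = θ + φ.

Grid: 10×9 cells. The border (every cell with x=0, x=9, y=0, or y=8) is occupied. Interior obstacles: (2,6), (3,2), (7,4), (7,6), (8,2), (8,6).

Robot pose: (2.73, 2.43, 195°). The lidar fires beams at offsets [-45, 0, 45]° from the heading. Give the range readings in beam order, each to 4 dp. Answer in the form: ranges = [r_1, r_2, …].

beam 1: φ=-45°, α=150°
  direction (-0.8660, 0.5000); cell (2,2); t to first gridline: x 0.8429, y 1.1400 (then +1.1547 / +2.0000)
    (1,2) via x @ 0.8429
    (1,3) via y @ 1.1400
    (0,3) via x @ 1.9976  # hit
  → r_1 = 1.9976
beam 2: φ=0°, α=195°
  direction (-0.9659, -0.2588); cell (2,2); t to first gridline: x 0.7558, y 1.6614 (then +1.0353 / +3.8637)
    (1,2) via x @ 0.7558
    (1,1) via y @ 1.6614
    (0,1) via x @ 1.7910  # hit
  → r_2 = 1.7910
beam 3: φ=45°, α=240°
  direction (-0.5000, -0.8660); cell (2,2); t to first gridline: x 1.4600, y 0.4965 (then +2.0000 / +1.1547)
    (2,1) via y @ 0.4965
    (1,1) via x @ 1.4600
    (1,0) via y @ 1.6512  # hit
  → r_3 = 1.6512

ranges = [1.9976, 1.7910, 1.6512]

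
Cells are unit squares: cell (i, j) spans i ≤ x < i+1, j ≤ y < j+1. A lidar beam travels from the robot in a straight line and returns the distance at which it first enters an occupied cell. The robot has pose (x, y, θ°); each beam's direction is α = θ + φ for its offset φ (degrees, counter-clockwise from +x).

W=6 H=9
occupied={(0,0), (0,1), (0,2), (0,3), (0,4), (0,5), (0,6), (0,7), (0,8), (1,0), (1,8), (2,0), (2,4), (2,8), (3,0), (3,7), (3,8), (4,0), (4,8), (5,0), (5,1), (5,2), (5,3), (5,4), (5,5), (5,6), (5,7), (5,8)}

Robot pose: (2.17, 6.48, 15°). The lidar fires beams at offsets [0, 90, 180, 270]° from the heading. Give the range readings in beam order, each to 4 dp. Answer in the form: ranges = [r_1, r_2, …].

beam 1: φ=0°, α=15°
  d=(0.9659,0.2588)  start (2,6)  tX=0.8593 tY=2.0091  stride 1/|dx|=1.0353 1/|dy|=3.8637
    cross x-line → (3,6), t=0.8593
    cross x-line → (4,6), t=1.8946
    cross y-line → (4,7), t=2.0091
    cross x-line → (5,7), t=2.9298 (wall)
  → r_1 = 2.9298
beam 2: φ=90°, α=105°
  d=(-0.2588,0.9659)  start (2,6)  tX=0.6568 tY=0.5383  stride 1/|dx|=3.8637 1/|dy|=1.0353
    cross y-line → (2,7), t=0.5383
    cross x-line → (1,7), t=0.6568
    cross y-line → (1,8), t=1.5736 (wall)
  → r_2 = 1.5736
beam 3: φ=180°, α=195°
  d=(-0.9659,-0.2588)  start (2,6)  tX=0.1760 tY=1.8546  stride 1/|dx|=1.0353 1/|dy|=3.8637
    cross x-line → (1,6), t=0.1760
    cross x-line → (0,6), t=1.2113 (wall)
  → r_3 = 1.2113
beam 4: φ=270°, α=285°
  d=(0.2588,-0.9659)  start (2,6)  tX=3.2069 tY=0.4969  stride 1/|dx|=3.8637 1/|dy|=1.0353
    cross y-line → (2,5), t=0.4969
    cross y-line → (2,4), t=1.5322 (wall)
  → r_4 = 1.5322

ranges = [2.9298, 1.5736, 1.2113, 1.5322]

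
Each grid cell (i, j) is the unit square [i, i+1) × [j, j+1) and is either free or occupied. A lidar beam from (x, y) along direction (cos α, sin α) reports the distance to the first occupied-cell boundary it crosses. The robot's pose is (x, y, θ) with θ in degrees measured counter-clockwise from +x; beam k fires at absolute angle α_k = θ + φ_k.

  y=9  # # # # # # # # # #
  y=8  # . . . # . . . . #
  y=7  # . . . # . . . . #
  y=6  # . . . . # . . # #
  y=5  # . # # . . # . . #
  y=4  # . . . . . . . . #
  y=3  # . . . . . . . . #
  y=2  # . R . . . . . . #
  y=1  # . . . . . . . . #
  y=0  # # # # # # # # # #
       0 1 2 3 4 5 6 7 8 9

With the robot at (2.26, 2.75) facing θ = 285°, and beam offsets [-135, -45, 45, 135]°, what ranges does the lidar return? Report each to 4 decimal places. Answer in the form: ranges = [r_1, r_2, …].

ranges = [1.4549, 2.0207, 3.5000, 2.5981]

beam 1: φ=-135°, α=150°
  dir = (cos 150°, sin 150°) = (-0.8660, 0.5000); from cell (2,2)
  next x-line at t=0.3002, next y-line at t=0.5000; Δt_x=1.1547, Δt_y=2.0000
    x: enter (1,2) at t=0.3002
    y: enter (1,3) at t=0.5000
    x: enter (0,3) at t=1.4549 ← occupied
  → r_1 = 1.4549
beam 2: φ=-45°, α=240°
  dir = (cos 240°, sin 240°) = (-0.5000, -0.8660); from cell (2,2)
  next x-line at t=0.5200, next y-line at t=0.8660; Δt_x=2.0000, Δt_y=1.1547
    x: enter (1,2) at t=0.5200
    y: enter (1,1) at t=0.8660
    y: enter (1,0) at t=2.0207 ← occupied
  → r_2 = 2.0207
beam 3: φ=45°, α=330°
  dir = (cos 330°, sin 330°) = (0.8660, -0.5000); from cell (2,2)
  next x-line at t=0.8545, next y-line at t=1.5000; Δt_x=1.1547, Δt_y=2.0000
    x: enter (3,2) at t=0.8545
    y: enter (3,1) at t=1.5000
    x: enter (4,1) at t=2.0092
    x: enter (5,1) at t=3.1639
    y: enter (5,0) at t=3.5000 ← occupied
  → r_3 = 3.5000
beam 4: φ=135°, α=60°
  dir = (cos 60°, sin 60°) = (0.5000, 0.8660); from cell (2,2)
  next x-line at t=1.4800, next y-line at t=0.2887; Δt_x=2.0000, Δt_y=1.1547
    y: enter (2,3) at t=0.2887
    y: enter (2,4) at t=1.4434
    x: enter (3,4) at t=1.4800
    y: enter (3,5) at t=2.5981 ← occupied
  → r_4 = 2.5981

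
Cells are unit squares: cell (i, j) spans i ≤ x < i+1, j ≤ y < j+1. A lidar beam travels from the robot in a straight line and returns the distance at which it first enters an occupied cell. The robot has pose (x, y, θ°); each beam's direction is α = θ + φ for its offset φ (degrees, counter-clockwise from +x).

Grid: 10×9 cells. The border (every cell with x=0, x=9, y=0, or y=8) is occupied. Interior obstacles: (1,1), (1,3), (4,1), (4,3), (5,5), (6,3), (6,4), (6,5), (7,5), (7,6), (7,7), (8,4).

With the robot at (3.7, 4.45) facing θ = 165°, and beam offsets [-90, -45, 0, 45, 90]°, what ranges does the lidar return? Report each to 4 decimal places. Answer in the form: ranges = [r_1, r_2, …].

ranges = [3.6752, 4.0992, 2.7952, 1.9630, 3.5717]

beam 1: φ=-90°, α=75°
  cosα=0.2588 sinα=0.9659 | (3,4) | tMaxX 1.1591 tMaxY 0.5694 | tΔX 3.8637 tΔY 1.0353
    t=0.5694 [y] (3,5)
    t=1.1591 [x] (4,5)
    t=1.6047 [y] (4,6)
    t=2.6400 [y] (4,7)
    t=3.6752 [y] (4,8) — stop
  → r_1 = 3.6752
beam 2: φ=-45°, α=120°
  cosα=-0.5000 sinα=0.8660 | (3,4) | tMaxX 1.4000 tMaxY 0.6351 | tΔX 2.0000 tΔY 1.1547
    t=0.6351 [y] (3,5)
    t=1.4000 [x] (2,5)
    t=1.7898 [y] (2,6)
    t=2.9445 [y] (2,7)
    t=3.4000 [x] (1,7)
    t=4.0992 [y] (1,8) — stop
  → r_2 = 4.0992
beam 3: φ=0°, α=165°
  cosα=-0.9659 sinα=0.2588 | (3,4) | tMaxX 0.7247 tMaxY 2.1250 | tΔX 1.0353 tΔY 3.8637
    t=0.7247 [x] (2,4)
    t=1.7600 [x] (1,4)
    t=2.1250 [y] (1,5)
    t=2.7952 [x] (0,5) — stop
  → r_3 = 2.7952
beam 4: φ=45°, α=210°
  cosα=-0.8660 sinα=-0.5000 | (3,4) | tMaxX 0.8083 tMaxY 0.9000 | tΔX 1.1547 tΔY 2.0000
    t=0.8083 [x] (2,4)
    t=0.9000 [y] (2,3)
    t=1.9630 [x] (1,3) — stop
  → r_4 = 1.9630
beam 5: φ=90°, α=255°
  cosα=-0.2588 sinα=-0.9659 | (3,4) | tMaxX 2.7046 tMaxY 0.4659 | tΔX 3.8637 tΔY 1.0353
    t=0.4659 [y] (3,3)
    t=1.5012 [y] (3,2)
    t=2.5364 [y] (3,1)
    t=2.7046 [x] (2,1)
    t=3.5717 [y] (2,0) — stop
  → r_5 = 3.5717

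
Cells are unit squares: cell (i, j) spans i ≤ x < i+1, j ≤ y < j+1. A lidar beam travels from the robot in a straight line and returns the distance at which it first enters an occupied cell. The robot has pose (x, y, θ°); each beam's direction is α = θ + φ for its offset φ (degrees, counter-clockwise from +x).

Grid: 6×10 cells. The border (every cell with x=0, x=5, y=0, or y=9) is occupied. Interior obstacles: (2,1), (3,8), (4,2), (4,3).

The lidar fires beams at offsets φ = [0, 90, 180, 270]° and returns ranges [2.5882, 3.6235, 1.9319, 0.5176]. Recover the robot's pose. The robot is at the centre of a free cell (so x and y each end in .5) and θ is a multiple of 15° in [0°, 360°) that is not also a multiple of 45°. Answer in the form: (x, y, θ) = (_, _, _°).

Candidates: 28 free-cell centres × 16 headings = 448 poses. Raycast each; keep the one whose scan matches to 4 dp.
  (4.5, 8.5, 330°): beam 1 = 0.5774 ≠ 2.5882 ✗
  (2.5, 7.5, 300°): beam 1 = 4.0415 ≠ 2.5882 ✗
  (2.5, 6.5, 300°): beam 1 = 3.0000 ≠ 2.5882 ✗
  (3.5, 5.5, 165°): beam 3 = 1.5529 ≠ 1.9319 ✗
  …
  (1.5, 4.5, 285°): r_1=2.5882, r_2=3.6235, r_3=1.9319, r_4=0.5176 — all match ✓
No second candidate reproduces the full scan.

(x, y, θ) = (1.5, 4.5, 285°)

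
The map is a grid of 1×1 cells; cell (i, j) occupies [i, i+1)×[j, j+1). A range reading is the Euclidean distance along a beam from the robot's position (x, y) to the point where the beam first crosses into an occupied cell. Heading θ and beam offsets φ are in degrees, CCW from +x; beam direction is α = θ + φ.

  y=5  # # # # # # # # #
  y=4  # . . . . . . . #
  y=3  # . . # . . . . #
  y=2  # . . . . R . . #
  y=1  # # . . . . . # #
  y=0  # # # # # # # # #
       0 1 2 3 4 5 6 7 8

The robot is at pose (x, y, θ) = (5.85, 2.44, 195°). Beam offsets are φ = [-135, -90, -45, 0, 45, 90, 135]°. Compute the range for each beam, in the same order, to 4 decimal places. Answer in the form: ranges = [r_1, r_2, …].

beam 1: φ=-135°, α=60°
  d=(0.5000,0.8660)  start (5,2)  tX=0.3000 tY=0.6466  stride 1/|dx|=2.0000 1/|dy|=1.1547
    cross x-line → (6,2), t=0.3000
    cross y-line → (6,3), t=0.6466
    cross y-line → (6,4), t=1.8013
    cross x-line → (7,4), t=2.3000
    cross y-line → (7,5), t=2.9560 (wall)
  → r_1 = 2.9560
beam 2: φ=-90°, α=105°
  d=(-0.2588,0.9659)  start (5,2)  tX=3.2841 tY=0.5798  stride 1/|dx|=3.8637 1/|dy|=1.0353
    cross y-line → (5,3), t=0.5798
    cross y-line → (5,4), t=1.6150
    cross y-line → (5,5), t=2.6503 (wall)
  → r_2 = 2.6503
beam 3: φ=-45°, α=150°
  d=(-0.8660,0.5000)  start (5,2)  tX=0.9815 tY=1.1200  stride 1/|dx|=1.1547 1/|dy|=2.0000
    cross x-line → (4,2), t=0.9815
    cross y-line → (4,3), t=1.1200
    cross x-line → (3,3), t=2.1362 (wall)
  → r_3 = 2.1362
beam 4: φ=0°, α=195°
  d=(-0.9659,-0.2588)  start (5,2)  tX=0.8800 tY=1.7000  stride 1/|dx|=1.0353 1/|dy|=3.8637
    cross x-line → (4,2), t=0.8800
    cross y-line → (4,1), t=1.7000
    cross x-line → (3,1), t=1.9153
    cross x-line → (2,1), t=2.9505
    cross x-line → (1,1), t=3.9858 (wall)
  → r_4 = 3.9858
beam 5: φ=45°, α=240°
  d=(-0.5000,-0.8660)  start (5,2)  tX=1.7000 tY=0.5081  stride 1/|dx|=2.0000 1/|dy|=1.1547
    cross y-line → (5,1), t=0.5081
    cross y-line → (5,0), t=1.6628 (wall)
  → r_5 = 1.6628
beam 6: φ=90°, α=285°
  d=(0.2588,-0.9659)  start (5,2)  tX=0.5796 tY=0.4555  stride 1/|dx|=3.8637 1/|dy|=1.0353
    cross y-line → (5,1), t=0.4555
    cross x-line → (6,1), t=0.5796
    cross y-line → (6,0), t=1.4908 (wall)
  → r_6 = 1.4908
beam 7: φ=135°, α=330°
  d=(0.8660,-0.5000)  start (5,2)  tX=0.1732 tY=0.8800  stride 1/|dx|=1.1547 1/|dy|=2.0000
    cross x-line → (6,2), t=0.1732
    cross y-line → (6,1), t=0.8800
    cross x-line → (7,1), t=1.3279 (wall)
  → r_7 = 1.3279

ranges = [2.9560, 2.6503, 2.1362, 3.9858, 1.6628, 1.4908, 1.3279]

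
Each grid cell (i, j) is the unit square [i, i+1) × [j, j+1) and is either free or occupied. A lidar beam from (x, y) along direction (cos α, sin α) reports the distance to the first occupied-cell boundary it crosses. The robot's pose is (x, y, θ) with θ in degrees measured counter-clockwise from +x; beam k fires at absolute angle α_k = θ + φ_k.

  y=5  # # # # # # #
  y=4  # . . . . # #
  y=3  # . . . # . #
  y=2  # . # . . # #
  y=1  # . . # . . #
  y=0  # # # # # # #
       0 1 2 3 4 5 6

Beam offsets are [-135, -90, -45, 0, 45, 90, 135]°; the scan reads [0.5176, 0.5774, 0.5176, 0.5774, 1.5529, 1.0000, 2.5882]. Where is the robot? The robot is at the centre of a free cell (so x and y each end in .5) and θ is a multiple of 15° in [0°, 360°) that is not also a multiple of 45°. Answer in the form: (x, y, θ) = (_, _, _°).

Candidates: 15 free-cell centres × 16 headings = 240 poses. Raycast each; keep the one whose scan matches to 4 dp.
  (3.5, 3.5, 300°): beam 1 = 2.5882 ≠ 0.5176 ✗
  (2.5, 1.5, 345°): beam 1 = 1.0000 ≠ 0.5176 ✗
  (4.5, 1.5, 75°): beam 1 = 0.5774 ≠ 0.5176 ✗
  (5.5, 3.5, 60°): beam 5 = 0.5176 ≠ 1.5529 ✗
  …
  (3.5, 2.5, 300°): r_1=0.5176, r_2=0.5774, r_3=0.5176, r_4=0.5774, r_5=1.5529, r_6=1.0000, r_7=2.5882 — all match ✓
Unique over the lattice → pose = (3.5, 2.5, 300°).

(x, y, θ) = (3.5, 2.5, 300°)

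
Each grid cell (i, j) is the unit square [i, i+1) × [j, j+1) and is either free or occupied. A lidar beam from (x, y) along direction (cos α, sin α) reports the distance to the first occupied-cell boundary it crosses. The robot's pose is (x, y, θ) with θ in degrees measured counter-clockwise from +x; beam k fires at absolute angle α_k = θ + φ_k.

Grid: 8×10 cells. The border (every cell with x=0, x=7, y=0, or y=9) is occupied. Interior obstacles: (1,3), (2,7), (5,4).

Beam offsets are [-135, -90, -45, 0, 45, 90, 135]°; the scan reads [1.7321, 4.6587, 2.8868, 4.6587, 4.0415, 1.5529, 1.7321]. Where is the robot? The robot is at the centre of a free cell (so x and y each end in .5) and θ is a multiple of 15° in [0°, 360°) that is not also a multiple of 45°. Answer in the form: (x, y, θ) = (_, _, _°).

(x, y, θ) = (2.5, 5.5, 15°)

The pose lattice has 45·16 = 720 candidates. Test each by forward raycasting.
  (2.5, 2.5, 105°): beam 1 = 3.0000 ≠ 1.7321 ✗
  (3.5, 4.5, 195°): beam 1 = 5.1962 ≠ 1.7321 ✗
  (5.5, 7.5, 15°): beam 1 = 7.5056 ≠ 1.7321 ✗
  (4.5, 4.5, 240°): beam 1 = 4.6587 ≠ 1.7321 ✗
  (1.5, 2.5, 30°): beam 1 = 1.5529 ≠ 1.7321 ✗
  …
  (2.5, 5.5, 15°): r_1=1.7321, r_2=4.6587, r_3=2.8868, r_4=4.6587, r_5=4.0415, r_6=1.5529, r_7=1.7321 — all match ✓
Unique over the lattice → pose = (2.5, 5.5, 15°).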